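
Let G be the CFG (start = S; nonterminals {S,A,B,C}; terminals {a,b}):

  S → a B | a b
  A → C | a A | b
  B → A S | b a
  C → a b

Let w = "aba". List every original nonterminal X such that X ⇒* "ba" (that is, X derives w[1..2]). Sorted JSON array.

CNF form of G:
  S -> T0 B | T0 T1
  A -> T0 A | T0 T1 | b
  B -> A S | T1 T0
  C -> T0 T1
  T0 -> a
  T1 -> b

Fill CYK table bottom-up (cells [i..j] with 1 ≤ i ≤ j ≤ 2 only):
  cell(1,1) b: {A,T1}  orig:{A}
  cell(2,2) a: {T0}  orig:{}
  cell(1,2) ba: {B}

Original NTs in T[1,2] deriving "ba": ["B"]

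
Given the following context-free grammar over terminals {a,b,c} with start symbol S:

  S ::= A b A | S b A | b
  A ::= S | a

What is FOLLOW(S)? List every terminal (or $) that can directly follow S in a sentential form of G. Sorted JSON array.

FIRST sets, iterate to fixpoint:
[1]
  A via A→a: +{a}
  S via S→A b A: +{a}
  S via S→b: +{b}
  FIRST(S)={a,b}  FIRST(A)={a}
[2]
  A via A→S: +{b}
  FIRST(S)={a,b}  FIRST(A)={a,b}
[3] (no change)
  FIRST(S)={a,b}  FIRST(A)={a,b}

FOLLOW sets:
initialize: $ ∈ FOLLOW(S)
iter 1:
  S→A b A: FOLLOW(A) ⊇ FIRST(b) = {b}; new: +{b}
  S→A b A: FOLLOW(A) ⊇ FOLLOW(S) ⊇ {$}; new: +{$}
  S→S b A: FOLLOW(S) ⊇ FIRST(b) = {b}; new: +{b}
  FOLLOW[S]={$,b}  FOLLOW[A]={$,b}
iter 2: done
  FOLLOW[S]={$,b}  FOLLOW[A]={$,b}

FOLLOW(S) = ["$", "b"]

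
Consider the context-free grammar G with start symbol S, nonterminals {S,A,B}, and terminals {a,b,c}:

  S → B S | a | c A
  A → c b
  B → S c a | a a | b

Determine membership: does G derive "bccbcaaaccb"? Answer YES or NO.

Convert to CNF:
  S -> B S | T0 A | a
  A -> T0 T1
  B -> S X3 | T2 T2 | b
  T0 -> c
  T1 -> b
  T2 -> a
  X3 -> T0 T2

CYK fill:
  [0..0]={B,T1}  "b"  orig:{B}
  [1..1]={T0}  "c"  orig:{}
  [2..2]={T0}  "c"  orig:{}
  [3..3]={B,T1}  "b"  orig:{B}
  [4..4]={T0}  "c"  orig:{}
  [5..5]={S,T2}  "a"  orig:{S}
  [6..6]={S,T2}  "a"  orig:{S}
  [7..7]={S,T2}  "a"  orig:{S}
  [8..8]={T0}  "c"  orig:{}
  [9..9]={T0}  "c"  orig:{}
  [10..10]={B,T1}  "b"  orig:{B}
  [0..1]=∅  "bc"
  [1..2]=∅  "cc"
  [2..3]={A}  "cb"
  [3..4]=∅  "bc"
  [4..5]={X3}  "ca"  orig:{}
  [5..6]={B}  "aa"
  [6..7]={B}  "aa"
  [7..8]=∅  "ac"
  [8..9]=∅  "cc"
  [9..10]={A}  "cb"
  [0..2]=∅  "bcc"
  [1..3]={S}  "ccb"
  [2..4]=∅  "cbc"
  [3..5]=∅  "bca"
  [4..6]=∅  "caa"
  [5..7]={S}  "aaa"
  [6..8]=∅  "aac"
  [7..9]=∅  "acc"
  [8..10]={S}  "ccb"
  [0..3]={S}  "bccb"
  [1..4]=∅  "ccbc"
  [2..5]=∅  "cbca"
  [3..6]=∅  "bcaa"
  [4..7]=∅  "caaa"
  [5..8]=∅  "aaac"
  [6..9]=∅  "aacc"
  [7..10]=∅  "accb"
  [0..4]=∅  "bccbc"
  [1..5]={B}  "ccbca"
  [2..6]=∅  "cbcaa"
  [3..7]=∅  "bcaaa"
  [4..8]=∅  "caaac"
  [5..9]=∅  "aaacc"
  [6..10]={S}  "aaccb"
  [0..5]={B}  "bccbca"
  [1..6]={S}  "ccbcaa"
  [2..7]=∅  "cbcaaa"
  [3..8]=∅  "bcaaac"
  [4..9]=∅  "caaacc"
  [5..10]=∅  "aaaccb"
  [0..6]={S}  "bccbcaa"
  [1..7]=∅  "ccbcaaa"
  [2..8]=∅  "cbcaaac"
  [3..9]=∅  "bcaaacc"
  [4..10]=∅  "caaaccb"
  [0..7]=∅  "bccbcaaa"
  [1..8]=∅  "ccbcaaac"
  [2..9]=∅  "cbcaaacc"
  [3..10]=∅  "bcaaaccb"
  [0..8]=∅  "bccbcaaac"
  [1..9]=∅  "ccbcaaacc"
  [2..10]=∅  "cbcaaaccb"
  [0..9]=∅  "bccbcaaacc"
  [1..10]={S}  "ccbcaaaccb"
  [0..10]={S}  "bccbcaaaccb"

S ∈ T[0,10] ⇒ YES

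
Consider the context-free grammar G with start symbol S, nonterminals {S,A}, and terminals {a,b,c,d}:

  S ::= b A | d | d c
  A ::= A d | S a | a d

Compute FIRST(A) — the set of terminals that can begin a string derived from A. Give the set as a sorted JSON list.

FIRST iteration:
iter 1:
  A via A→a d: +{a}
  S via S→b A: +{b}
  S via S→d: +{d}
  FIRST[S]={b,d}  FIRST[A]={a}
iter 2:
  A via A→S a: +{b,d}
  FIRST[S]={b,d}  FIRST[A]={a,b,d}
iter 3: (stable)
  FIRST[S]={b,d}  FIRST[A]={a,b,d}

FIRST(A) = ["a", "b", "d"]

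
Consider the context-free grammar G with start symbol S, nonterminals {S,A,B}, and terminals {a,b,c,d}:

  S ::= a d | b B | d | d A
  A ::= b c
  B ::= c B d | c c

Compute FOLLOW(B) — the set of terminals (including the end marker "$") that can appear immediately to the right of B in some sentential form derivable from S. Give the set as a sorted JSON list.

Compute FIRST by fixpoint:
pass 1:
  A via A→b c: +{b}
  B via B→c B d: +{c}
  S via S→a d: +{a}
  S via S→b B: +{b}
  S via S→d: +{d}
  FIRST(S)={a,b,d}  FIRST(A)={b}  FIRST(B)={c}
pass 2: done
  FIRST(S)={a,b,d}  FIRST(A)={b}  FIRST(B)={c}

FOLLOW iteration:
initialize: $ ∈ FOLLOW(S)
iter 1:
  B→c B d: FOLLOW(B) ⊇ FIRST(d) = {d}; new: +{d}
  S→b B: FOLLOW(B) ⊇ FOLLOW(S) ⊇ {$}; new: +{$}
  S→d A: FOLLOW(A) ⊇ FOLLOW(S) ⊇ {$}; new: +{$}
  FOLLOW[S]={$}  FOLLOW[A]={$}  FOLLOW[B]={$,d}
iter 2: — fixpoint
  FOLLOW[S]={$}  FOLLOW[A]={$}  FOLLOW[B]={$,d}

FOLLOW(B) = ["$", "d"]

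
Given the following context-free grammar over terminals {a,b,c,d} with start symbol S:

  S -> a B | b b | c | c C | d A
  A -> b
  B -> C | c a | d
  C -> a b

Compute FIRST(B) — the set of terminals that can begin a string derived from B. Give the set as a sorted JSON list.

FIRST sets, iterate to fixpoint:
iter 1:
  A via A→b: +{b}
  B via B→c a: +{c}
  B via B→d: +{d}
  C via C→a b: +{a}
  S via S→a B: +{a}
  S via S→b b: +{b}
  S via S→c: +{c}
  S via S→d A: +{d}
  FIRST[S]={a,b,c,d}  FIRST[A]={b}  FIRST[B]={c,d}  FIRST[C]={a}
iter 2:
  B via B→C: +{a}
  FIRST[S]={a,b,c,d}  FIRST[A]={b}  FIRST[B]={a,c,d}  FIRST[C]={a}
iter 3: done
  FIRST[S]={a,b,c,d}  FIRST[A]={b}  FIRST[B]={a,c,d}  FIRST[C]={a}

FIRST(B) = ["a", "c", "d"]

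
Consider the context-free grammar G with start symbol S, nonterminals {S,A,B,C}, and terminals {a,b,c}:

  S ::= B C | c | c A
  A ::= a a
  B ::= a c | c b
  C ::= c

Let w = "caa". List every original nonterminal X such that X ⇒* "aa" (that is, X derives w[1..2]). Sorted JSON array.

CNF form of G:
  S -> B C | T1 A | c
  A -> T0 T0
  B -> T0 T1 | T1 T2
  C -> c
  T0 -> a
  T1 -> c
  T2 -> b

CYK fill — only the sub-triangle for w[1..2]:
  [1..1]={T0}  "a"  orig:{}
  [2..2]={T0}  "a"  orig:{}
  [1..2]={A}  "aa"

Original NTs in T[1,2] deriving "aa": ["A"]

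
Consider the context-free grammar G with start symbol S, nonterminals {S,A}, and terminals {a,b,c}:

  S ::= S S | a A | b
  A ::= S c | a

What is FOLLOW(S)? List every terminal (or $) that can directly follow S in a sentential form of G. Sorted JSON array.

Compute FIRST by fixpoint:
pass 1:
  A via A→a: +{a}
  S via S→a A: +{a}
  S via S→b: +{b}
  S: {a,b}  A: {a}
pass 2:
  A via A→S c: +{b}
  S: {a,b}  A: {a,b}
pass 3: (no change)
  S: {a,b}  A: {a,b}

Compute FOLLOW by fixpoint:
FOLLOW(S) := {$}
pass 1:
  A→S c: FOLLOW(S) ⊇ FIRST(c) = {c}; new: +{c}
  S→S S: FOLLOW(S) ⊇ FIRST(S) = {a,b}; new: +{a,b}
  S→a A: FOLLOW(A) ⊇ FOLLOW(S) ⊇ {$,a,b,c}; new: +{$,a,b,c}
  FOLLOW(S)={$,a,b,c}  FOLLOW(A)={$,a,b,c}
pass 2: — fixpoint
  FOLLOW(S)={$,a,b,c}  FOLLOW(A)={$,a,b,c}

FOLLOW(S) = ["$", "a", "b", "c"]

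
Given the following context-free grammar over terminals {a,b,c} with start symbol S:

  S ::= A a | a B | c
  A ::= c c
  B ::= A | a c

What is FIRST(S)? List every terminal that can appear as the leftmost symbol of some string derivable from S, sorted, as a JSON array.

FIRST iteration:
iter 1:
  A via A→c c: +{c}
  B via B→A: +{c}
  B via B→a c: +{a}
  S via S→A a: +{c}
  S via S→a B: +{a}
  FIRST[S]={a,c}  FIRST[A]={c}  FIRST[B]={a,c}
iter 2: — fixpoint
  FIRST[S]={a,c}  FIRST[A]={c}  FIRST[B]={a,c}

FIRST(S) = ["a", "c"]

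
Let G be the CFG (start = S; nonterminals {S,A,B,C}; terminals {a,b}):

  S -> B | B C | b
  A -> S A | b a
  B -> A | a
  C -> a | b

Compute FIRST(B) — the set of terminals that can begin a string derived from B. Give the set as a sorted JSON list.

Compute FIRST by fixpoint:
round 1:
  A via A→b a: +{b}
  B via B→A: +{b}
  B via B→a: +{a}
  C via C→a: +{a}
  C via C→b: +{b}
  S via S→B: +{a,b}
  FIRST(S)={a,b}  FIRST(A)={b}  FIRST(B)={a,b}  FIRST(C)={a,b}
round 2:
  A via A→S A: +{a}
  FIRST(S)={a,b}  FIRST(A)={a,b}  FIRST(B)={a,b}  FIRST(C)={a,b}
round 3: (no change)
  FIRST(S)={a,b}  FIRST(A)={a,b}  FIRST(B)={a,b}  FIRST(C)={a,b}

FIRST(B) = ["a", "b"]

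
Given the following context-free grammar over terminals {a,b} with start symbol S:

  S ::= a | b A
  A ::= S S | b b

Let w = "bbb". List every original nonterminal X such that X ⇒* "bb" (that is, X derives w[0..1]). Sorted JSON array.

CNF form of G:
  S -> T0 A | a
  A -> S S | T0 T0
  T0 -> b

CYK table (by increasing span) — only the sub-triangle for w[0..1]:
  T[0,0] 'b' = {T0}  orig:{}
  T[1,1] 'b' = {T0}  orig:{}
  T[0,1] 'bb' = {A}

Original NTs in T[0,1] deriving "bb": ["A"]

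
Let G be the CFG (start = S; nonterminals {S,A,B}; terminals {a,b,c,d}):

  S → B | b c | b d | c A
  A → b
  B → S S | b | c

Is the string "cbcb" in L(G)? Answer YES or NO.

Convert to CNF:
  S -> S S | T0 T1 | T0 T2 | T1 A | b | c
  A -> b
  B -> S S | b | c
  T0 -> b
  T1 -> c
  T2 -> d

CYK fill:
  cell(0,0) c: {B,S,T1}  orig:{B,S}
  cell(1,1) b: {A,B,S,T0}  orig:{A,B,S}
  cell(2,2) c: {B,S,T1}  orig:{B,S}
  cell(3,3) b: {A,B,S,T0}  orig:{A,B,S}
  cell(0,1) cb: {B,S}
  cell(1,2) bc: {B,S}
  cell(2,3) cb: {B,S}
  cell(0,2) cbc: {B,S}
  cell(1,3) bcb: {B,S}
  cell(0,3) cbcb: {B,S}

S ∈ T[0,3] ⇒ YES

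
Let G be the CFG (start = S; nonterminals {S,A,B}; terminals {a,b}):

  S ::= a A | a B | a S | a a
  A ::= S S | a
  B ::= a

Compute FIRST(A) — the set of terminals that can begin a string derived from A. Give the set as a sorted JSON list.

Compute FIRST by fixpoint:
pass 1:
  A via A→a: +{a}
  B via B→a: +{a}
  S via S→a A: +{a}
  FIRST(S)={a}  FIRST(A)={a}  FIRST(B)={a}
pass 2: — fixpoint
  FIRST(S)={a}  FIRST(A)={a}  FIRST(B)={a}

FIRST(A) = ["a"]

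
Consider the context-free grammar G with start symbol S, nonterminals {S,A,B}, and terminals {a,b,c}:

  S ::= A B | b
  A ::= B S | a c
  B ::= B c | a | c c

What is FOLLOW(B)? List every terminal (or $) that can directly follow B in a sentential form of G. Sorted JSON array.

FIRST iteration:
[1]
  A via A→a c: +{a}
  B via B→a: +{a}
  B via B→c c: +{c}
  S via S→A B: +{a}
  S via S→b: +{b}
  FIRST[S]={a,b}  FIRST[A]={a}  FIRST[B]={a,c}
[2]
  A via A→B S: +{c}
  S via S→A B: +{c}
  FIRST[S]={a,b,c}  FIRST[A]={a,c}  FIRST[B]={a,c}
[3] (no change)
  FIRST[S]={a,b,c}  FIRST[A]={a,c}  FIRST[B]={a,c}

FOLLOW sets:
FOLLOW(S) := {$}
round 1:
  A→B S: FOLLOW(B) ⊇ FIRST(S) = {a,b,c}; new: +{a,b,c}
  S→A B: FOLLOW(A) ⊇ FIRST(B) = {a,c}; new: +{a,c}
  S→A B: FOLLOW(B) ⊇ FOLLOW(S) ⊇ {$}; new: +{$}
  FOLLOW(S)={$}  FOLLOW(A)={a,c}  FOLLOW(B)={$,a,b,c}
round 2:
  A→B S: FOLLOW(S) ⊇ FOLLOW(A) ⊇ {a,c}; new: +{a,c}
  FOLLOW(S)={$,a,c}  FOLLOW(A)={a,c}  FOLLOW(B)={$,a,b,c}
round 3: (stable)
  FOLLOW(S)={$,a,c}  FOLLOW(A)={a,c}  FOLLOW(B)={$,a,b,c}

FOLLOW(B) = ["$", "a", "b", "c"]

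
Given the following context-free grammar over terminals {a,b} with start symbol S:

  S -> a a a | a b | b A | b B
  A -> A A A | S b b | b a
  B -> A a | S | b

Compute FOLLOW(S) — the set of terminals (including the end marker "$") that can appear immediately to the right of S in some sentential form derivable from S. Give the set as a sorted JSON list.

FIRST iteration:
iter 1:
  A via A→b a: +{b}
  B via B→A a: +{b}
  S via S→a a a: +{a}
  S via S→b A: +{b}
  FIRST(S)={a,b}  FIRST(A)={b}  FIRST(B)={b}
iter 2:
  A via A→S b b: +{a}
  B via B→A a: +{a}
  FIRST(S)={a,b}  FIRST(A)={a,b}  FIRST(B)={a,b}
iter 3: (stable)
  FIRST(S)={a,b}  FIRST(A)={a,b}  FIRST(B)={a,b}

Compute FOLLOW by fixpoint:
FOLLOW(S) := {$}
pass 1:
  A→A A A: FOLLOW(A) ⊇ FIRST(A) = {a,b}; new: +{a,b}
  A→S b b: FOLLOW(S) ⊇ FIRST(b) = {b}; new: +{b}
  S→b A: FOLLOW(A) ⊇ FOLLOW(S) ⊇ {$,b}; new: +{$}
  S→b B: FOLLOW(B) ⊇ FOLLOW(S) ⊇ {$,b}; new: +{$,b}
  FOLLOW(S)={$,b}  FOLLOW(A)={$,a,b}  FOLLOW(B)={$,b}
pass 2: done
  FOLLOW(S)={$,b}  FOLLOW(A)={$,a,b}  FOLLOW(B)={$,b}

FOLLOW(S) = ["$", "b"]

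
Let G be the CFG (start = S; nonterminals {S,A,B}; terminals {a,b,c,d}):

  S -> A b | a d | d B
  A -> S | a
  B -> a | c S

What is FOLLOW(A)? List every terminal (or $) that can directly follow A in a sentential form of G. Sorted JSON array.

FIRST sets, iterate to fixpoint:
round 1:
  A via A→a: +{a}
  B via B→a: +{a}
  B via B→c S: +{c}
  S via S→A b: +{a}
  S via S→d B: +{d}
  FIRST(S)={a,d}  FIRST(A)={a}  FIRST(B)={a,c}
round 2:
  A via A→S: +{d}
  FIRST(S)={a,d}  FIRST(A)={a,d}  FIRST(B)={a,c}
round 3: (stable)
  FIRST(S)={a,d}  FIRST(A)={a,d}  FIRST(B)={a,c}

FOLLOW iteration:
FOLLOW(S) := {$}
pass 1:
  S→A b: FOLLOW(A) ⊇ FIRST(b) = {b}; new: +{b}
  S→d B: FOLLOW(B) ⊇ FOLLOW(S) ⊇ {$}; new: +{$}
  S: {$}  A: {b}  B: {$}
pass 2:
  A→S: FOLLOW(S) ⊇ FOLLOW(A) ⊇ {b}; new: +{b}
  S→d B: FOLLOW(B) ⊇ FOLLOW(S) ⊇ {$,b}; new: +{b}
  S: {$,b}  A: {b}  B: {$,b}
pass 3: — fixpoint
  S: {$,b}  A: {b}  B: {$,b}

FOLLOW(A) = ["b"]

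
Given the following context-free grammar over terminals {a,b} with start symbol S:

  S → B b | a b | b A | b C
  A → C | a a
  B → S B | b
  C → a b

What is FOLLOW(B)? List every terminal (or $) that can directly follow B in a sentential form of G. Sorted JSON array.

Compute FIRST by fixpoint:
iter 1:
  A via A→a a: +{a}
  B via B→b: +{b}
  C via C→a b: +{a}
  S via S→B b: +{b}
  S via S→a b: +{a}
  FIRST(S)={a,b}  FIRST(A)={a}  FIRST(B)={b}  FIRST(C)={a}
iter 2:
  B via B→S B: +{a}
  FIRST(S)={a,b}  FIRST(A)={a}  FIRST(B)={a,b}  FIRST(C)={a}
iter 3: done
  FIRST(S)={a,b}  FIRST(A)={a}  FIRST(B)={a,b}  FIRST(C)={a}

FOLLOW iteration:
seed FOLLOW(S) with $
round 1:
  B→S B: FOLLOW(S) ⊇ FIRST(B) = {a,b}; new: +{a,b}
  S→B b: FOLLOW(B) ⊇ FIRST(b) = {b}; new: +{b}
  S→b A: FOLLOW(A) ⊇ FOLLOW(S) ⊇ {$,a,b}; new: +{$,a,b}
  S→b C: FOLLOW(C) ⊇ FOLLOW(S) ⊇ {$,a,b}; new: +{$,a,b}
  FOLLOW[S]={$,a,b}  FOLLOW[A]={$,a,b}  FOLLOW[B]={b}  FOLLOW[C]={$,a,b}
round 2: (no change)
  FOLLOW[S]={$,a,b}  FOLLOW[A]={$,a,b}  FOLLOW[B]={b}  FOLLOW[C]={$,a,b}

FOLLOW(B) = ["b"]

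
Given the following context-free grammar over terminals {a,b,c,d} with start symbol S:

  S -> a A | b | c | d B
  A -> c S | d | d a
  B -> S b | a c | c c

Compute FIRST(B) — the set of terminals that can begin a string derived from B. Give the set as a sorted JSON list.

FIRST sets, iterate to fixpoint:
round 1:
  A via A→c S: +{c}
  A via A→d: +{d}
  B via B→a c: +{a}
  B via B→c c: +{c}
  S via S→a A: +{a}
  S via S→b: +{b}
  S via S→c: +{c}
  S via S→d B: +{d}
  FIRST[S]={a,b,c,d}  FIRST[A]={c,d}  FIRST[B]={a,c}
round 2:
  B via B→S b: +{b,d}
  FIRST[S]={a,b,c,d}  FIRST[A]={c,d}  FIRST[B]={a,b,c,d}
round 3: — fixpoint
  FIRST[S]={a,b,c,d}  FIRST[A]={c,d}  FIRST[B]={a,b,c,d}

FIRST(B) = ["a", "b", "c", "d"]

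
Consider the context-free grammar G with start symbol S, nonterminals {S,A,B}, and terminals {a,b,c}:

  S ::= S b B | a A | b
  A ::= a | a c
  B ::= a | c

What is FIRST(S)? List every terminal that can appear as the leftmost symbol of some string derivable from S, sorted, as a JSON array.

Compute FIRST by fixpoint:
iter 1:
  A via A→a: +{a}
  B via B→a: +{a}
  B via B→c: +{c}
  S via S→a A: +{a}
  S via S→b: +{b}
  FIRST(S)={a,b}  FIRST(A)={a}  FIRST(B)={a,c}
iter 2: done
  FIRST(S)={a,b}  FIRST(A)={a}  FIRST(B)={a,c}

FIRST(S) = ["a", "b"]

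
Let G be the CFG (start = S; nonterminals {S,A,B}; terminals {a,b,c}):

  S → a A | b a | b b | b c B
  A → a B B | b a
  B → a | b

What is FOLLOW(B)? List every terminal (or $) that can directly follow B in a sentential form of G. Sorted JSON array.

FIRST iteration:
[1]
  A via A→a B B: +{a}
  A via A→b a: +{b}
  B via B→a: +{a}
  B via B→b: +{b}
  S via S→a A: +{a}
  S via S→b a: +{b}
  S: {a,b}  A: {a,b}  B: {a,b}
[2] — fixpoint
  S: {a,b}  A: {a,b}  B: {a,b}

FOLLOW sets:
seed FOLLOW(S) with $
iter 1:
  A→a B B: FOLLOW(B) ⊇ FIRST(B) = {a,b}; new: +{a,b}
  S→a A: FOLLOW(A) ⊇ FOLLOW(S) ⊇ {$}; new: +{$}
  S→b c B: FOLLOW(B) ⊇ FOLLOW(S) ⊇ {$}; new: +{$}
  S: {$}  A: {$}  B: {$,a,b}
iter 2: (no change)
  S: {$}  A: {$}  B: {$,a,b}

FOLLOW(B) = ["$", "a", "b"]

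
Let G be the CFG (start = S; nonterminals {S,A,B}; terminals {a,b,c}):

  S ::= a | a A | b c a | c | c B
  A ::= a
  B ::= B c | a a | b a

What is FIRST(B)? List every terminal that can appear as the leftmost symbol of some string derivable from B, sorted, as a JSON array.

FIRST iteration:
[1]
  A via A→a: +{a}
  B via B→a a: +{a}
  B via B→b a: +{b}
  S via S→a: +{a}
  S via S→b c a: +{b}
  S via S→c: +{c}
  FIRST(S)={a,b,c}  FIRST(A)={a}  FIRST(B)={a,b}
[2] — fixpoint
  FIRST(S)={a,b,c}  FIRST(A)={a}  FIRST(B)={a,b}

FIRST(B) = ["a", "b"]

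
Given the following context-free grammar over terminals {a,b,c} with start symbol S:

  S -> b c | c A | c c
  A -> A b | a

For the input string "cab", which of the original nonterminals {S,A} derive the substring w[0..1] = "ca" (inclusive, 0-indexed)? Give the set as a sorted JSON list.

CNF form of G:
  S -> T0 T1 | T1 A | T1 T1
  A -> A T0 | a
  T0 -> b
  T1 -> c

Fill CYK table bottom-up (cells [i..j] with 0 ≤ i ≤ j ≤ 1 only):
  cell(0,0) c: {T1}  orig:{}
  cell(1,1) a: {A}
  cell(0,1) ca: {S}

Original NTs in T[0,1] deriving "ca": ["S"]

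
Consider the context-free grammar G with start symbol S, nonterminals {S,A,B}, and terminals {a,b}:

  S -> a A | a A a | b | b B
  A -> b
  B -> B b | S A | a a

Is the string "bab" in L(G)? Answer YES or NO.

CNF form of G:
  S -> T0 B | T1 A | T1 X2 | b
  A -> b
  B -> B T0 | S A | T1 T1
  T0 -> b
  T1 -> a
  X2 -> A T1

Fill CYK table bottom-up:
  [0..0]={A,S,T0}  "b"  orig:{A,S}
  [1..1]={T1}  "a"  orig:{}
  [2..2]={A,S,T0}  "b"  orig:{A,S}
  [0..1]={X2}  "ba"  orig:{}
  [1..2]={S}  "ab"
  [0..2]=∅  "bab"

S ∉ T[0,2] ⇒ NO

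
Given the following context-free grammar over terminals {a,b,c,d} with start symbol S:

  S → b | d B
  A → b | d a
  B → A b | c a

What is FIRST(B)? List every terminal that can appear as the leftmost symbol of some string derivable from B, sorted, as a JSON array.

FIRST sets, iterate to fixpoint:
round 1:
  A via A→b: +{b}
  A via A→d a: +{d}
  B via B→A b: +{b,d}
  B via B→c a: +{c}
  S via S→b: +{b}
  S via S→d B: +{d}
  S: {b,d}  A: {b,d}  B: {b,c,d}
round 2: done
  S: {b,d}  A: {b,d}  B: {b,c,d}

FIRST(B) = ["b", "c", "d"]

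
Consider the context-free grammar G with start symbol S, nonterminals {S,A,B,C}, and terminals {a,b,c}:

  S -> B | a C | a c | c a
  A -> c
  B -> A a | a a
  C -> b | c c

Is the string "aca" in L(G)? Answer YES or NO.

Convert to CNF:
  S -> A T0 | T0 C | T0 T0 | T0 T1 | T1 T0
  A -> c
  B -> A T0 | T0 T0
  C -> T1 T1 | b
  T0 -> a
  T1 -> c

CYK fill:
  [0..0]={T0}  "a"  orig:{}
  [1..1]={A,T1}  "c"  orig:{A}
  [2..2]={T0}  "a"  orig:{}
  [0..1]={S}  "ac"
  [1..2]={B,S}  "ca"
  [0..2]=∅  "aca"

S ∉ T[0,2] ⇒ NO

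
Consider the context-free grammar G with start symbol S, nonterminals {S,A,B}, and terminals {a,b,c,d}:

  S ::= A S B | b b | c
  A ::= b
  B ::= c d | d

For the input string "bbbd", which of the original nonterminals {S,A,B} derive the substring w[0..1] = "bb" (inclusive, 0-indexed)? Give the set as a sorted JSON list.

CNF form of G:
  S -> A X3 | T2 T2 | c
  A -> b
  B -> T0 T1 | d
  T0 -> c
  T1 -> d
  T2 -> b
  X3 -> S B

Fill CYK table bottom-up (cells [i..j] with 0 ≤ i ≤ j ≤ 1 only):
  cell(0,0) b: {A,T2}  orig:{A}
  cell(1,1) b: {A,T2}  orig:{A}
  cell(0,1) bb: {S}

Original NTs in T[0,1] deriving "bb": ["S"]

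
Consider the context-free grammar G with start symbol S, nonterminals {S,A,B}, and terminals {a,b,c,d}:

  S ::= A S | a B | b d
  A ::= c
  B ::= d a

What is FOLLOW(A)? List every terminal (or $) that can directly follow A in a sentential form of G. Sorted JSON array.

FIRST iteration:
[1]
  A via A→c: +{c}
  B via B→d a: +{d}
  S via S→A S: +{c}
  S via S→a B: +{a}
  S via S→b d: +{b}
  S: {a,b,c}  A: {c}  B: {d}
[2] done
  S: {a,b,c}  A: {c}  B: {d}

FOLLOW sets:
FOLLOW(S) := {$}
iter 1:
  S→A S: FOLLOW(A) ⊇ FIRST(S) = {a,b,c}; new: +{a,b,c}
  S→a B: FOLLOW(B) ⊇ FOLLOW(S) ⊇ {$}; new: +{$}
  FOLLOW[S]={$}  FOLLOW[A]={a,b,c}  FOLLOW[B]={$}
iter 2: (no change)
  FOLLOW[S]={$}  FOLLOW[A]={a,b,c}  FOLLOW[B]={$}

FOLLOW(A) = ["a", "b", "c"]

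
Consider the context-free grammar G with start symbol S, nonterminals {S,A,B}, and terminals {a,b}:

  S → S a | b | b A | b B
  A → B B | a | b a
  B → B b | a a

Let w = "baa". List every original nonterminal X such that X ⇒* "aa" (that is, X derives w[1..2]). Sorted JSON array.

CNF form of G:
  S -> S T1 | T0 A | T0 B | b
  A -> B B | T0 T1 | a
  B -> B T0 | T1 T1
  T0 -> b
  T1 -> a

Fill CYK table bottom-up — only the sub-triangle for w[1..2]:
  [1..1]={A,T1}  "a"  orig:{A}
  [2..2]={A,T1}  "a"  orig:{A}
  [1..2]={B}  "aa"

Original NTs in T[1,2] deriving "aa": ["B"]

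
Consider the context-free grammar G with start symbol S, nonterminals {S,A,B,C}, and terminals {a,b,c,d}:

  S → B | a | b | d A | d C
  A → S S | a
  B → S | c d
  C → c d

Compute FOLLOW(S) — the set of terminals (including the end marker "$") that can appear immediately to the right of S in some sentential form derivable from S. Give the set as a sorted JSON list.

FIRST sets, iterate to fixpoint:
pass 1:
  A via A→a: +{a}
  B via B→c d: +{c}
  C via C→c d: +{c}
  S via S→B: +{c}
  S via S→a: +{a}
  S via S→b: +{b}
  S via S→d A: +{d}
  FIRST(S)={a,b,c,d}  FIRST(A)={a}  FIRST(B)={c}  FIRST(C)={c}
pass 2:
  A via A→S S: +{b,c,d}
  B via B→S: +{a,b,d}
  FIRST(S)={a,b,c,d}  FIRST(A)={a,b,c,d}  FIRST(B)={a,b,c,d}  FIRST(C)={c}
pass 3: — fixpoint
  FIRST(S)={a,b,c,d}  FIRST(A)={a,b,c,d}  FIRST(B)={a,b,c,d}  FIRST(C)={c}

Compute FOLLOW by fixpoint:
initialize: $ ∈ FOLLOW(S)
pass 1:
  A→S S: FOLLOW(S) ⊇ FIRST(S) = {a,b,c,d}; new: +{a,b,c,d}
  S→B: FOLLOW(B) ⊇ FOLLOW(S) ⊇ {$,a,b,c,d}; new: +{$,a,b,c,d}
  S→d A: FOLLOW(A) ⊇ FOLLOW(S) ⊇ {$,a,b,c,d}; new: +{$,a,b,c,d}
  S→d C: FOLLOW(C) ⊇ FOLLOW(S) ⊇ {$,a,b,c,d}; new: +{$,a,b,c,d}
  S: {$,a,b,c,d}  A: {$,a,b,c,d}  B: {$,a,b,c,d}  C: {$,a,b,c,d}
pass 2: (no change)
  S: {$,a,b,c,d}  A: {$,a,b,c,d}  B: {$,a,b,c,d}  C: {$,a,b,c,d}

FOLLOW(S) = ["$", "a", "b", "c", "d"]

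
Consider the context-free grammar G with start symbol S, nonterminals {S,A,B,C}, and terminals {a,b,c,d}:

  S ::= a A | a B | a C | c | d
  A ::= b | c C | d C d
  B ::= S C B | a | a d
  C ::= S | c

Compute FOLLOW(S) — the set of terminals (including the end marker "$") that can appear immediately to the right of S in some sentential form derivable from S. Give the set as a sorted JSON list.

FIRST iteration:
iter 1:
  A via A→b: +{b}
  A via A→c C: +{c}
  A via A→d C d: +{d}
  B via B→a: +{a}
  C via C→c: +{c}
  S via S→a A: +{a}
  S via S→c: +{c}
  S via S→d: +{d}
  FIRST[S]={a,c,d}  FIRST[A]={b,c,d}  FIRST[B]={a}  FIRST[C]={c}
iter 2:
  B via B→S C B: +{c,d}
  C via C→S: +{a,d}
  FIRST[S]={a,c,d}  FIRST[A]={b,c,d}  FIRST[B]={a,c,d}  FIRST[C]={a,c,d}
iter 3: done
  FIRST[S]={a,c,d}  FIRST[A]={b,c,d}  FIRST[B]={a,c,d}  FIRST[C]={a,c,d}

FOLLOW sets:
FOLLOW(S) := {$}
[1]
  A→d C d: FOLLOW(C) ⊇ FIRST(d) = {d}; new: +{d}
  B→S C B: FOLLOW(S) ⊇ FIRST(C) = {a,c,d}; new: +{a,c,d}
  B→S C B: FOLLOW(C) ⊇ FIRST(B) = {a,c,d}; new: +{a,c}
  S→a A: FOLLOW(A) ⊇ FOLLOW(S) ⊇ {$,a,c,d}; new: +{$,a,c,d}
  S→a B: FOLLOW(B) ⊇ FOLLOW(S) ⊇ {$,a,c,d}; new: +{$,a,c,d}
  S→a C: FOLLOW(C) ⊇ FOLLOW(S) ⊇ {$,a,c,d}; new: +{$}
  FOLLOW(S)={$,a,c,d}  FOLLOW(A)={$,a,c,d}  FOLLOW(B)={$,a,c,d}  FOLLOW(C)={$,a,c,d}
[2] (stable)
  FOLLOW(S)={$,a,c,d}  FOLLOW(A)={$,a,c,d}  FOLLOW(B)={$,a,c,d}  FOLLOW(C)={$,a,c,d}

FOLLOW(S) = ["$", "a", "c", "d"]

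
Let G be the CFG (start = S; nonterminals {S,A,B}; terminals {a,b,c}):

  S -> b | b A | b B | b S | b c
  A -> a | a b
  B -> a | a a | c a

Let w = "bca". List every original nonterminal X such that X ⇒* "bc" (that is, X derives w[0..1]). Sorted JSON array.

CNF form of G:
  S -> T1 A | T1 B | T1 S | T1 T2 | b
  A -> T0 T1 | a
  B -> T0 T0 | T2 T0 | a
  T0 -> a
  T1 -> b
  T2 -> c

Fill CYK table bottom-up (cells [i..j] with 0 ≤ i ≤ j ≤ 1 only):
  T[0,0] 'b' = {S,T1}  orig:{S}
  T[1,1] 'c' = {T2}  orig:{}
  T[0,1] 'bc' = {S}

Original NTs in T[0,1] deriving "bc": ["S"]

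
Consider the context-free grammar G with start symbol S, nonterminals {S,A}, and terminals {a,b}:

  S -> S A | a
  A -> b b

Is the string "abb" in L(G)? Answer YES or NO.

CNF form of G:
  S -> S A | a
  A -> T0 T0
  T0 -> b

Fill CYK table bottom-up:
  cell(0,0) a: {S}
  cell(1,1) b: {T0}  orig:{}
  cell(2,2) b: {T0}  orig:{}
  cell(0,1) ab: ∅
  cell(1,2) bb: {A}
  cell(0,2) abb: {S}

S ∈ T[0,2] ⇒ YES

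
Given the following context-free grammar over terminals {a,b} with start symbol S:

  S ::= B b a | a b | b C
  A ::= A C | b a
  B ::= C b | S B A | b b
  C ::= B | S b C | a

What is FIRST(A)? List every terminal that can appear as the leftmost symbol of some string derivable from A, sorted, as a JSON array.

Compute FIRST by fixpoint:
round 1:
  A via A→b a: +{b}
  B via B→b b: +{b}
  C via C→B: +{b}
  C via C→a: +{a}
  S via S→B b a: +{b}
  S via S→a b: +{a}
  FIRST(S)={a,b}  FIRST(A)={b}  FIRST(B)={b}  FIRST(C)={a,b}
round 2:
  B via B→C b: +{a}
  FIRST(S)={a,b}  FIRST(A)={b}  FIRST(B)={a,b}  FIRST(C)={a,b}
round 3: done
  FIRST(S)={a,b}  FIRST(A)={b}  FIRST(B)={a,b}  FIRST(C)={a,b}

FIRST(A) = ["b"]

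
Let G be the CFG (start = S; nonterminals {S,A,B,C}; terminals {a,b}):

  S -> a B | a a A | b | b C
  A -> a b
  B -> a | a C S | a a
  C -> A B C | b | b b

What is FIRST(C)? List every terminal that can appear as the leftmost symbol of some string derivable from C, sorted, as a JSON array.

Compute FIRST by fixpoint:
pass 1:
  A via A→a b: +{a}
  B via B→a: +{a}
  C via C→A B C: +{a}
  C via C→b: +{b}
  S via S→a B: +{a}
  S via S→b: +{b}
  FIRST(S)={a,b}  FIRST(A)={a}  FIRST(B)={a}  FIRST(C)={a,b}
pass 2: (no change)
  FIRST(S)={a,b}  FIRST(A)={a}  FIRST(B)={a}  FIRST(C)={a,b}

FIRST(C) = ["a", "b"]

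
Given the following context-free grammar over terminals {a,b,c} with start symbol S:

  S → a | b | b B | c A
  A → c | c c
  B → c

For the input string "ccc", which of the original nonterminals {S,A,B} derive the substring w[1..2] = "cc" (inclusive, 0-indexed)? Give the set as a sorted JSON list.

Convert to CNF:
  S -> T0 A | T1 B | a | b
  A -> T0 T0 | c
  B -> c
  T0 -> c
  T1 -> b

Fill CYK table bottom-up (cells [i..j] with 1 ≤ i ≤ j ≤ 2 only):
  cell(1,1) c: {A,B,T0}  orig:{A,B}
  cell(2,2) c: {A,B,T0}  orig:{A,B}
  cell(1,2) cc: {A,S}

Original NTs in T[1,2] deriving "cc": ["A", "S"]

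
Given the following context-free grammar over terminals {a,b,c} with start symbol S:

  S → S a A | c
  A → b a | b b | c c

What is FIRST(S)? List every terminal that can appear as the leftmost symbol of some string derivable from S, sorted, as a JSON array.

FIRST iteration:
[1]
  A via A→b a: +{b}
  A via A→c c: +{c}
  S via S→c: +{c}
  FIRST(S)={c}  FIRST(A)={b,c}
[2] — fixpoint
  FIRST(S)={c}  FIRST(A)={b,c}

FIRST(S) = ["c"]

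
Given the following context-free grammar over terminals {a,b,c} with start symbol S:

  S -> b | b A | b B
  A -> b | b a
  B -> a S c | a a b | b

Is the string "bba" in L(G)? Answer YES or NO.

CNF form of G:
  S -> T0 A | T0 B | b
  A -> T0 T1 | b
  B -> T1 X3 | T1 X4 | b
  T0 -> b
  T1 -> a
  T2 -> c
  X3 -> S T2
  X4 -> T1 T0

CYK fill:
  T[0,0] 'b' = {A,B,S,T0}  orig:{A,B,S}
  T[1,1] 'b' = {A,B,S,T0}  orig:{A,B,S}
  T[2,2] 'a' = {T1}  orig:{}
  T[0,1] 'bb' = {S}
  T[1,2] 'ba' = {A}
  T[0,2] 'bba' = {S}

S ∈ T[0,2] ⇒ YES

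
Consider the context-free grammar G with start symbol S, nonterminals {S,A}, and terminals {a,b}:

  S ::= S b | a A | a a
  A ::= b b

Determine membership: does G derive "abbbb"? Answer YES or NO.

Convert to CNF:
  S -> S T0 | T1 A | T1 T1
  A -> T0 T0
  T0 -> b
  T1 -> a

CYK table (by increasing span):
  [0..0]={T1}  "a"  orig:{}
  [1..1]={T0}  "b"  orig:{}
  [2..2]={T0}  "b"  orig:{}
  [3..3]={T0}  "b"  orig:{}
  [4..4]={T0}  "b"  orig:{}
  [0..1]=∅  "ab"
  [1..2]={A}  "bb"
  [2..3]={A}  "bb"
  [3..4]={A}  "bb"
  [0..2]={S}  "abb"
  [1..3]=∅  "bbb"
  [2..4]=∅  "bbb"
  [0..3]={S}  "abbb"
  [1..4]=∅  "bbbb"
  [0..4]={S}  "abbbb"

S ∈ T[0,4] ⇒ YES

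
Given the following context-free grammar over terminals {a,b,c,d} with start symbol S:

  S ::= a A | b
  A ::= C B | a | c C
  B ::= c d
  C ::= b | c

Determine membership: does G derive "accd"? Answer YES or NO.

Convert to CNF:
  S -> T2 A | b
  A -> C B | T0 C | a
  B -> T0 T1
  C -> b | c
  T0 -> c
  T1 -> d
  T2 -> a

Fill CYK table bottom-up:
  cell(0,0) a: {A,T2}  orig:{A}
  cell(1,1) c: {C,T0}  orig:{C}
  cell(2,2) c: {C,T0}  orig:{C}
  cell(3,3) d: {T1}  orig:{}
  cell(0,1) ac: ∅
  cell(1,2) cc: {A}
  cell(2,3) cd: {B}
  cell(0,2) acc: {S}
  cell(1,3) ccd: {A}
  cell(0,3) accd: {S}

S ∈ T[0,3] ⇒ YES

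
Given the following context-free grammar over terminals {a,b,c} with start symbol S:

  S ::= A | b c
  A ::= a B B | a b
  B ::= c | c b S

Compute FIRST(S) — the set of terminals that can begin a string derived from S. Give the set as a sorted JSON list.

Compute FIRST by fixpoint:
iter 1:
  A via A→a B B: +{a}
  B via B→c: +{c}
  S via S→A: +{a}
  S via S→b c: +{b}
  FIRST(S)={a,b}  FIRST(A)={a}  FIRST(B)={c}
iter 2: — fixpoint
  FIRST(S)={a,b}  FIRST(A)={a}  FIRST(B)={c}

FIRST(S) = ["a", "b"]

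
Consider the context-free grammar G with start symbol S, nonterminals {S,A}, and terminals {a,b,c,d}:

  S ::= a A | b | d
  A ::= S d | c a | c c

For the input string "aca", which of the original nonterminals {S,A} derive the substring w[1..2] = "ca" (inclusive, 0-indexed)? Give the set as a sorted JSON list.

CNF form of G:
  S -> T2 A | b | d
  A -> S T0 | T1 T1 | T1 T2
  T0 -> d
  T1 -> c
  T2 -> a

CYK table (by increasing span) — only the sub-triangle for w[1..2]:
  T[1,1] 'c' = {T1}  orig:{}
  T[2,2] 'a' = {T2}  orig:{}
  T[1,2] 'ca' = {A}

Original NTs in T[1,2] deriving "ca": ["A"]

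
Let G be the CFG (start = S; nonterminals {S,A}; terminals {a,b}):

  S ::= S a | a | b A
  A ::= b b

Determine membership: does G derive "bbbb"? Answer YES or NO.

CNF form of G:
  S -> S T1 | T0 A | a
  A -> T0 T0
  T0 -> b
  T1 -> a

CYK fill:
  cell(0,0) b: {T0}  orig:{}
  cell(1,1) b: {T0}  orig:{}
  cell(2,2) b: {T0}  orig:{}
  cell(3,3) b: {T0}  orig:{}
  cell(0,1) bb: {A}
  cell(1,2) bb: {A}
  cell(2,3) bb: {A}
  cell(0,2) bbb: {S}
  cell(1,3) bbb: {S}
  cell(0,3) bbbb: ∅

S ∉ T[0,3] ⇒ NO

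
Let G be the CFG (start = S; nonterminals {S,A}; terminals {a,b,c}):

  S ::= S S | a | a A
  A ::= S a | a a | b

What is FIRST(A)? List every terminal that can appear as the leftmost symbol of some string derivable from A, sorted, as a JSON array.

FIRST sets, iterate to fixpoint:
iter 1:
  A via A→a a: +{a}
  A via A→b: +{b}
  S via S→a: +{a}
  S: {a}  A: {a,b}
iter 2: (stable)
  S: {a}  A: {a,b}

FIRST(A) = ["a", "b"]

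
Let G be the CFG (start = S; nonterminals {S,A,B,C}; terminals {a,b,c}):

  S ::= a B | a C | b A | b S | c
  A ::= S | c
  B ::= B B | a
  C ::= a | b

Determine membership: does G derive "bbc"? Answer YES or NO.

CNF form of G:
  S -> T0 B | T0 C | T1 A | T1 S | c
  A -> T0 B | T0 C | T1 A | T1 S | c
  B -> B B | a
  C -> a | b
  T0 -> a
  T1 -> b

Fill CYK table bottom-up:
  [0..0]={C,T1}  "b"  orig:{C}
  [1..1]={C,T1}  "b"  orig:{C}
  [2..2]={A,S}  "c"
  [0..1]=∅  "bb"
  [1..2]={A,S}  "bc"
  [0..2]={A,S}  "bbc"

S ∈ T[0,2] ⇒ YES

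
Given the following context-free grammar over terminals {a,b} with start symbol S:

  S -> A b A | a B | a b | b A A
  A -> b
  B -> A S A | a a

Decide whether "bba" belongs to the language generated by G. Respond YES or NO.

Convert to CNF:
  S -> A X3 | T0 B | T0 T1 | T1 X4
  A -> b
  B -> A X2 | T0 T0
  T0 -> a
  T1 -> b
  X2 -> S A
  X3 -> T1 A
  X4 -> A A

CYK fill:
  cell(0,0) b: {A,T1}  orig:{A}
  cell(1,1) b: {A,T1}  orig:{A}
  cell(2,2) a: {T0}  orig:{}
  cell(0,1) bb: {X3,X4}  orig:{}
  cell(1,2) ba: ∅
  cell(0,2) bba: ∅

S ∉ T[0,2] ⇒ NO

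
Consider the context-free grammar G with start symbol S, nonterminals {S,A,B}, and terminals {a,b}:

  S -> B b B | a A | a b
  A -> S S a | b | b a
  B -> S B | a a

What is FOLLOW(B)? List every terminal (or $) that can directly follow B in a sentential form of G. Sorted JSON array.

FIRST sets, iterate to fixpoint:
[1]
  A via A→b: +{b}
  B via B→a a: +{a}
  S via S→B b B: +{a}
  FIRST[S]={a}  FIRST[A]={b}  FIRST[B]={a}
[2]
  A via A→S S a: +{a}
  FIRST[S]={a}  FIRST[A]={a,b}  FIRST[B]={a}
[3] (stable)
  FIRST[S]={a}  FIRST[A]={a,b}  FIRST[B]={a}

FOLLOW sets:
initialize: $ ∈ FOLLOW(S)
iter 1:
  A→S S a: FOLLOW(S) ⊇ FIRST(S) = {a}; new: +{a}
  S→B b B: FOLLOW(B) ⊇ FIRST(b) = {b}; new: +{b}
  S→B b B: FOLLOW(B) ⊇ FOLLOW(S) ⊇ {$,a}; new: +{$,a}
  S→a A: FOLLOW(A) ⊇ FOLLOW(S) ⊇ {$,a}; new: +{$,a}
  FOLLOW(S)={$,a}  FOLLOW(A)={$,a}  FOLLOW(B)={$,a,b}
iter 2: (stable)
  FOLLOW(S)={$,a}  FOLLOW(A)={$,a}  FOLLOW(B)={$,a,b}

FOLLOW(B) = ["$", "a", "b"]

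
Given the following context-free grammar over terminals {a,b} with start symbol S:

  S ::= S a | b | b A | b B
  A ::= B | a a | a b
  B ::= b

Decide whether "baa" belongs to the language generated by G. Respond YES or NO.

Convert to CNF:
  S -> S T0 | T1 A | T1 B | b
  A -> T0 T0 | T0 T1 | b
  B -> b
  T0 -> a
  T1 -> b

CYK fill:
  cell(0,0) b: {A,B,S,T1}  orig:{A,B,S}
  cell(1,1) a: {T0}  orig:{}
  cell(2,2) a: {T0}  orig:{}
  cell(0,1) ba: {S}
  cell(1,2) aa: {A}
  cell(0,2) baa: {S}

S ∈ T[0,2] ⇒ YES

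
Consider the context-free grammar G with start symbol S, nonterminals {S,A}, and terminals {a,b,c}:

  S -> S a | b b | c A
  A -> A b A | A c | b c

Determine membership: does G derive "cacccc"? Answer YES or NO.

Convert to CNF:
  S -> S T2 | T0 T0 | T1 A
  A -> A T1 | A X3 | T0 T1
  T0 -> b
  T1 -> c
  T2 -> a
  X3 -> T0 A

CYK fill:
  T[0,0] 'c' = {T1}  orig:{}
  T[1,1] 'a' = {T2}  orig:{}
  T[2,2] 'c' = {T1}  orig:{}
  T[3,3] 'c' = {T1}  orig:{}
  T[4,4] 'c' = {T1}  orig:{}
  T[5,5] 'c' = {T1}  orig:{}
  T[0,1] 'ca' = ∅
  T[1,2] 'ac' = ∅
  T[2,3] 'cc' = ∅
  T[3,4] 'cc' = ∅
  T[4,5] 'cc' = ∅
  T[0,2] 'cac' = ∅
  T[1,3] 'acc' = ∅
  T[2,4] 'ccc' = ∅
  T[3,5] 'ccc' = ∅
  T[0,3] 'cacc' = ∅
  T[1,4] 'accc' = ∅
  T[2,5] 'cccc' = ∅
  T[0,4] 'caccc' = ∅
  T[1,5] 'acccc' = ∅
  T[0,5] 'cacccc' = ∅

S ∉ T[0,5] ⇒ NO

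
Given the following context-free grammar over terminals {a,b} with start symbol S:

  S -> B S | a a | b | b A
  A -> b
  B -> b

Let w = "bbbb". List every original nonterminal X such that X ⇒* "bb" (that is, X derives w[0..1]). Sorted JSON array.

Convert to CNF:
  S -> B S | T0 T0 | T1 A | b
  A -> b
  B -> b
  T0 -> a
  T1 -> b

CYK table (by increasing span) — only the sub-triangle for w[0..1]:
  cell(0,0) b: {A,B,S,T1}  orig:{A,B,S}
  cell(1,1) b: {A,B,S,T1}  orig:{A,B,S}
  cell(0,1) bb: {S}

Original NTs in T[0,1] deriving "bb": ["S"]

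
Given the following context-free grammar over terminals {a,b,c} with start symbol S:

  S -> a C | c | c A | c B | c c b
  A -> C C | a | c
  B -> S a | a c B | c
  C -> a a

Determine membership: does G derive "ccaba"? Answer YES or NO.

Convert to CNF:
  S -> T0 C | T1 A | T1 B | T1 X4 | c
  A -> C C | a | c
  B -> S T0 | T0 X3 | c
  C -> T0 T0
  T0 -> a
  T1 -> c
  T2 -> b
  X3 -> T1 B
  X4 -> T1 T2

CYK fill:
  [0..0]={A,B,S,T1}  "c"  orig:{A,B,S}
  [1..1]={A,B,S,T1}  "c"  orig:{A,B,S}
  [2..2]={A,T0}  "a"  orig:{A}
  [3..3]={T2}  "b"  orig:{}
  [4..4]={A,T0}  "a"  orig:{A}
  [0..1]={S,X3}  "cc"  orig:{S}
  [1..2]={B,S}  "ca"
  [2..3]=∅  "ab"
  [3..4]=∅  "ba"
  [0..2]={B,S,X3}  "cca"  orig:{B,S}
  [1..3]=∅  "cab"
  [2..4]=∅  "aba"
  [0..3]=∅  "ccab"
  [1..4]=∅  "caba"
  [0..4]=∅  "ccaba"

S ∉ T[0,4] ⇒ NO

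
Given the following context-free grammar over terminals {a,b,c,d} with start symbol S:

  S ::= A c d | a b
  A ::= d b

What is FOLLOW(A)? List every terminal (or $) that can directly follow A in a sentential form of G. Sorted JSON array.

Compute FIRST by fixpoint:
iter 1:
  A via A→d b: +{d}
  S via S→A c d: +{d}
  S via S→a b: +{a}
  FIRST(S)={a,d}  FIRST(A)={d}
iter 2: done
  FIRST(S)={a,d}  FIRST(A)={d}

FOLLOW iteration:
FOLLOW(S) := {$}
pass 1:
  S→A c d: FOLLOW(A) ⊇ FIRST(c) = {c}; new: +{c}
  FOLLOW[S]={$}  FOLLOW[A]={c}
pass 2: (stable)
  FOLLOW[S]={$}  FOLLOW[A]={c}

FOLLOW(A) = ["c"]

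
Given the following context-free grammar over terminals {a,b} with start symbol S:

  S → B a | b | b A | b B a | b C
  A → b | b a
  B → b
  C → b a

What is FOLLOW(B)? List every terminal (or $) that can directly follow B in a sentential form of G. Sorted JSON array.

FIRST iteration:
pass 1:
  A via A→b: +{b}
  B via B→b: +{b}
  C via C→b a: +{b}
  S via S→B a: +{b}
  S: {b}  A: {b}  B: {b}  C: {b}
pass 2: (no change)
  S: {b}  A: {b}  B: {b}  C: {b}

Compute FOLLOW by fixpoint:
seed FOLLOW(S) with $
pass 1:
  S→B a: FOLLOW(B) ⊇ FIRST(a) = {a}; new: +{a}
  S→b A: FOLLOW(A) ⊇ FOLLOW(S) ⊇ {$}; new: +{$}
  S→b C: FOLLOW(C) ⊇ FOLLOW(S) ⊇ {$}; new: +{$}
  FOLLOW[S]={$}  FOLLOW[A]={$}  FOLLOW[B]={a}  FOLLOW[C]={$}
pass 2: (stable)
  FOLLOW[S]={$}  FOLLOW[A]={$}  FOLLOW[B]={a}  FOLLOW[C]={$}

FOLLOW(B) = ["a"]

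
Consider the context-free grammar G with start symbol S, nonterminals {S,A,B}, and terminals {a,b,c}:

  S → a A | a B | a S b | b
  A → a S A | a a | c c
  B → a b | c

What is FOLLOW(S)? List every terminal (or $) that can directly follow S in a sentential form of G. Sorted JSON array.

FIRST iteration:
round 1:
  A via A→a S A: +{a}
  A via A→c c: +{c}
  B via B→a b: +{a}
  B via B→c: +{c}
  S via S→a A: +{a}
  S via S→b: +{b}
  S: {a,b}  A: {a,c}  B: {a,c}
round 2: (stable)
  S: {a,b}  A: {a,c}  B: {a,c}

FOLLOW sets:
seed FOLLOW(S) with $
round 1:
  A→a S A: FOLLOW(S) ⊇ FIRST(A) = {a,c}; new: +{a,c}
  S→a A: FOLLOW(A) ⊇ FOLLOW(S) ⊇ {$,a,c}; new: +{$,a,c}
  S→a B: FOLLOW(B) ⊇ FOLLOW(S) ⊇ {$,a,c}; new: +{$,a,c}
  S→a S b: FOLLOW(S) ⊇ FIRST(b) = {b}; new: +{b}
  FOLLOW[S]={$,a,b,c}  FOLLOW[A]={$,a,c}  FOLLOW[B]={$,a,c}
round 2:
  S→a A: FOLLOW(A) ⊇ FOLLOW(S) ⊇ {$,a,b,c}; new: +{b}
  S→a B: FOLLOW(B) ⊇ FOLLOW(S) ⊇ {$,a,b,c}; new: +{b}
  FOLLOW[S]={$,a,b,c}  FOLLOW[A]={$,a,b,c}  FOLLOW[B]={$,a,b,c}
round 3: — fixpoint
  FOLLOW[S]={$,a,b,c}  FOLLOW[A]={$,a,b,c}  FOLLOW[B]={$,a,b,c}

FOLLOW(S) = ["$", "a", "b", "c"]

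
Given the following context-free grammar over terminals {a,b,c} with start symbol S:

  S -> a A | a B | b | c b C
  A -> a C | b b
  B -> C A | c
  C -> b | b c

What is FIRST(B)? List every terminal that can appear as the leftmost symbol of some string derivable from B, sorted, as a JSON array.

FIRST sets, iterate to fixpoint:
iter 1:
  A via A→a C: +{a}
  A via A→b b: +{b}
  B via B→c: +{c}
  C via C→b: +{b}
  S via S→a A: +{a}
  S via S→b: +{b}
  S via S→c b C: +{c}
  FIRST[S]={a,b,c}  FIRST[A]={a,b}  FIRST[B]={c}  FIRST[C]={b}
iter 2:
  B via B→C A: +{b}
  FIRST[S]={a,b,c}  FIRST[A]={a,b}  FIRST[B]={b,c}  FIRST[C]={b}
iter 3: (stable)
  FIRST[S]={a,b,c}  FIRST[A]={a,b}  FIRST[B]={b,c}  FIRST[C]={b}

FIRST(B) = ["b", "c"]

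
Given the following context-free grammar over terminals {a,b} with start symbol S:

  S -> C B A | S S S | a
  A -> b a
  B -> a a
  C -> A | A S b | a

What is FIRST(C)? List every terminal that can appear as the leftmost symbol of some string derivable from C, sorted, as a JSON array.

FIRST iteration:
iter 1:
  A via A→b a: +{b}
  B via B→a a: +{a}
  C via C→A: +{b}
  C via C→a: +{a}
  S via S→C B A: +{a,b}
  S: {a,b}  A: {b}  B: {a}  C: {a,b}
iter 2: done
  S: {a,b}  A: {b}  B: {a}  C: {a,b}

FIRST(C) = ["a", "b"]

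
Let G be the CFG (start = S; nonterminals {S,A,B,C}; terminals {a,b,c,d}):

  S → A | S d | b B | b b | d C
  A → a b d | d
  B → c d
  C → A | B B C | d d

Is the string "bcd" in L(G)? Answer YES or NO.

Convert to CNF:
  S -> S T2 | T0 X7 | T1 B | T1 T1 | T2 C | d
  A -> T0 X4 | d
  B -> T3 T2
  C -> B X5 | T0 X6 | T2 T2 | d
  T0 -> a
  T1 -> b
  T2 -> d
  T3 -> c
  X4 -> T1 T2
  X5 -> B C
  X6 -> T1 T2
  X7 -> T1 T2

CYK fill:
  cell(0,0) b: {T1}  orig:{}
  cell(1,1) c: {T3}  orig:{}
  cell(2,2) d: {A,C,S,T2}  orig:{A,C,S}
  cell(0,1) bc: ∅
  cell(1,2) cd: {B}
  cell(0,2) bcd: {S}

S ∈ T[0,2] ⇒ YES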